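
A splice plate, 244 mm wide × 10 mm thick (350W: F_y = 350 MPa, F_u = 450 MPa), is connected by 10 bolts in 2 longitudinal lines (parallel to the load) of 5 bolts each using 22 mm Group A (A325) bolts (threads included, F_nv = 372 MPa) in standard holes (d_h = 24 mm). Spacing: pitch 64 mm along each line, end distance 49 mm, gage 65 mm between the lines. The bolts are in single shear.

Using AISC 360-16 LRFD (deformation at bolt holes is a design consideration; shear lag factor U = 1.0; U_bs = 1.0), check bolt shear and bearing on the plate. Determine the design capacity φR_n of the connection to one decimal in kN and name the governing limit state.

Bolt shear: A_b = π(22)²/4 = 380.13 mm². φR_n = 0.75 × 372 × 380.13 × 10 × 1 = 1060.6 kN.
Bearing (10 mm plate, F_u = 450 MPa): end bolts L_c = 49 − 24/2 = 37, R_n = min(1.2×37×10×450, 2.4×22×10×450) = 199.8 kN/bolt; interior L_c = 64 − 24 = 40, R_n = 216 kN/bolt. φR_n = 0.75 × (2×199.8 + 8×216) = 1595.7 kN.
Governing: min(1060.6, 1595.7) = 1060.6 kN → bolt shear.

1060.6 kN (bolt shear governs)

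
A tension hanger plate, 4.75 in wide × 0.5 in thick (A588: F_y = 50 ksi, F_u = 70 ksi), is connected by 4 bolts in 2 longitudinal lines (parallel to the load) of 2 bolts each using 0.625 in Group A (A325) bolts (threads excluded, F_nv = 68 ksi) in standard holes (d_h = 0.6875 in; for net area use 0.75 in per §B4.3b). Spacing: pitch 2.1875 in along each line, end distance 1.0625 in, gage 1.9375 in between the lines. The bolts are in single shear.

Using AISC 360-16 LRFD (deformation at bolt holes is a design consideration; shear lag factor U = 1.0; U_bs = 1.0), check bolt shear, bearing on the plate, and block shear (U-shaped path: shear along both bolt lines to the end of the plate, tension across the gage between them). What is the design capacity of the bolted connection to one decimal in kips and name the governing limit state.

Bolt shear: A_b = π(0.625)²/4 = 0.3068 in². φR_n = 0.75 × 68 × 0.3068 × 4 × 1 = 62.6 kips.
Bearing (0.5 in plate, F_u = 70 ksi): end bolts L_c = 1.0625 − 0.6875/2 = 0.71875, R_n = min(1.2×0.71875×0.5×70, 2.4×0.625×0.5×70) = 30.188 kips/bolt; interior L_c = 2.1875 − 0.6875 = 1.5, R_n = 52.5 kips/bolt. φR_n = 0.75 × (2×30.188 + 2×52.5) = 124.0 kips.
Block shear: shear path 2×[1.0625+1×2.1875] = 2×3.25 in, A_gv = 3.25, A_nv = 2×(3.25 − 1.5×0.75)×0.5 = 2.125 in²; tension across gage: (1.9375 − 1×0.75)×0.5 = 0.59375 in². R_n = min(0.6×70×2.125, 0.6×50×3.25) + 1.0×70×0.59375 = min(89.25, 97.5) + 41.563 = 130.81 kips. φR_n = 0.75 × 130.81 = 98.1 kips.
Governing: min(62.6, 124.0, 98.1) = 62.6 kips → bolt shear.

62.6 kips (bolt shear governs)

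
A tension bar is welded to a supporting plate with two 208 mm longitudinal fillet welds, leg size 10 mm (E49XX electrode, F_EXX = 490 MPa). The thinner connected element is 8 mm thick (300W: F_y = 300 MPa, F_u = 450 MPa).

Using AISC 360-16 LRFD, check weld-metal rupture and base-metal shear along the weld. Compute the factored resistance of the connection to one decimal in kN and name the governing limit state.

599.0 kN (base-metal shear governs)

Weld metal: throat = 0.707×10 = 7.07 mm, L = 2×208 = 416 mm. φR_n = 0.75 × 0.6 × 490 × 7.07 × 416 = 648.5 kN.
Base metal shear (8 mm plate): yield φR_n = 1.0×0.6×300×8×416 = 599.0 kN; rupture φR_n = 0.75×0.6×450×8×416 = 673.9 kN; take 599.0 kN (yield).
Governing: min(648.5, 599.0) = 599.0 kN → base-metal shear.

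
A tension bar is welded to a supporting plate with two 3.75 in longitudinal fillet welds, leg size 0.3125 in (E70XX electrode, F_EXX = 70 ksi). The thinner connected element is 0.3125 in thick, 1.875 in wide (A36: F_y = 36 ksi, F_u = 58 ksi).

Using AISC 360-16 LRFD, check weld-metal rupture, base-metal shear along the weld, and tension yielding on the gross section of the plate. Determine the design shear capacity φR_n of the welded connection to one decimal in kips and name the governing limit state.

19.0 kips (gross-section yield governs)

Weld metal: throat = 0.707×0.3125 = 0.22094 in, L = 2×3.75 = 7.5 in. φR_n = 0.75 × 0.6 × 70 × 0.22094 × 7.5 = 52.2 kips.
Base metal shear (0.3125 in plate): yield φR_n = 1.0×0.6×36×0.3125×7.5 = 50.6 kips; rupture φR_n = 0.75×0.6×58×0.3125×7.5 = 61.2 kips; take 50.6 kips (yield).
Tension yield (gross): A_g = 1.875×0.3125 = 0.58594 in². φR_n = 0.90 × 36 × 0.58594 = 19.0 kips.
Governing: min(52.2, 50.6, 19.0) = 19.0 kips → gross-section yield.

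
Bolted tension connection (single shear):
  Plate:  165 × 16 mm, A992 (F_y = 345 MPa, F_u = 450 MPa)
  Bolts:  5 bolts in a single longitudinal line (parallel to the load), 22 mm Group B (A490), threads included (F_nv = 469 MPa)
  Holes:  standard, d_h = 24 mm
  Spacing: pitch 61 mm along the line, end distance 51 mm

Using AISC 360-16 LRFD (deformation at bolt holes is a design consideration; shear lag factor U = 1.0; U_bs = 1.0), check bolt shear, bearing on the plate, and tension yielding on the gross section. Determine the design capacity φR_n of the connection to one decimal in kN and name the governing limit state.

668.6 kN (bolt shear governs)

Bolt shear: A_b = π(22)²/4 = 380.13 mm². φR_n = 0.75 × 469 × 380.13 × 5 × 1 = 668.6 kN.
Bearing (16 mm plate, F_u = 450 MPa): end bolts L_c = 51 − 24/2 = 39, R_n = min(1.2×39×16×450, 2.4×22×16×450) = 336.96 kN/bolt; interior L_c = 61 − 24 = 37, R_n = 319.68 kN/bolt. φR_n = 0.75 × (1×336.96 + 4×319.68) = 1211.8 kN.
Tension yield (gross): A_g = 165×16 = 2640 mm². φR_n = 0.90 × 345 × 2640 = 819.7 kN.
Governing: min(668.6, 1211.8, 819.7) = 668.6 kN → bolt shear.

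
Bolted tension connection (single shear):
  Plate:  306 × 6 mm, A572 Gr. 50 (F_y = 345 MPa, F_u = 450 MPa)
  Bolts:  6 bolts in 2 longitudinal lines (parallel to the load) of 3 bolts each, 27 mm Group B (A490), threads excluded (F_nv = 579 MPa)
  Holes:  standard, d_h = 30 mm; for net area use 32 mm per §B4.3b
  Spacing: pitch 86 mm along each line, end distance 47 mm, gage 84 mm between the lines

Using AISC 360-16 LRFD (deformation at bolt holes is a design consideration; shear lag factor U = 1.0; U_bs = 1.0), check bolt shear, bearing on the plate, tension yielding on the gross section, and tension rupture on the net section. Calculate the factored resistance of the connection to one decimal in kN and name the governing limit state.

Bolt shear: A_b = π(27)²/4 = 572.56 mm². φR_n = 0.75 × 579 × 572.56 × 6 × 1 = 1491.8 kN.
Bearing (6 mm plate, F_u = 450 MPa): end bolts L_c = 47 − 30/2 = 32, R_n = min(1.2×32×6×450, 2.4×27×6×450) = 103.68 kN/bolt; interior L_c = 86 − 30 = 56, R_n = 174.96 kN/bolt. φR_n = 0.75 × (2×103.68 + 4×174.96) = 680.4 kN.
Tension yield (gross): A_g = 306×6 = 1836 mm². φR_n = 0.90 × 345 × 1836 = 570.1 kN.
Tension rupture (net): A_n = (306 − 2×32)×6 = 1452 mm² (U = 1.0, A_e = A_n). φR_n = 0.75 × 450 × 1452 = 490.1 kN.
Governing: min(1491.8, 680.4, 570.1, 490.1) = 490.1 kN → net-section rupture.

490.1 kN (net-section rupture governs)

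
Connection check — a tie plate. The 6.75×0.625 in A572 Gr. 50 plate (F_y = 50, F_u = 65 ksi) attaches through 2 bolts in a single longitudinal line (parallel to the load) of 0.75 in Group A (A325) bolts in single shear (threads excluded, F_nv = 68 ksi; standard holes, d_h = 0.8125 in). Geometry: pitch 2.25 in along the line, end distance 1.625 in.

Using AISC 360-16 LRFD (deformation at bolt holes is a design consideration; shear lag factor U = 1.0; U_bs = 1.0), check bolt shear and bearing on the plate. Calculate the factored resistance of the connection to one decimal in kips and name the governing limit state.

45.1 kips (bolt shear governs)

Bolt shear: A_b = π(0.75)²/4 = 0.44179 in². φR_n = 0.75 × 68 × 0.44179 × 2 × 1 = 45.1 kips.
Bearing (0.625 in plate, F_u = 65 ksi): end bolts L_c = 1.625 − 0.8125/2 = 1.21875, R_n = min(1.2×1.21875×0.625×65, 2.4×0.75×0.625×65) = 59.414 kips/bolt; interior L_c = 2.25 − 0.8125 = 1.4375, R_n = 70.078 kips/bolt. φR_n = 0.75 × (1×59.414 + 1×70.078) = 97.1 kips.
Governing: min(45.1, 97.1) = 45.1 kips → bolt shear.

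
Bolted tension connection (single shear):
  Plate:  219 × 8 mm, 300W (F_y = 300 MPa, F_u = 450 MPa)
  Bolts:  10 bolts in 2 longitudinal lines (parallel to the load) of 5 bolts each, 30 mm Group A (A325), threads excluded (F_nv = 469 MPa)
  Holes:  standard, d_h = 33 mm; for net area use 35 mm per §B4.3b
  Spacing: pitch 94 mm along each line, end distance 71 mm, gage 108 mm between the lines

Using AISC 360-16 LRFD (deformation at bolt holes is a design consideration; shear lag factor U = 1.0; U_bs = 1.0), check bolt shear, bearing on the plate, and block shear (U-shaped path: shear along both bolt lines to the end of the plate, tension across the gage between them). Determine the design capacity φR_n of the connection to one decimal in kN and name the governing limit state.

1135.1 kN (block shear governs)

Bolt shear: A_b = π(30)²/4 = 706.86 mm². φR_n = 0.75 × 469 × 706.86 × 10 × 1 = 2486.4 kN.
Bearing (8 mm plate, F_u = 450 MPa): end bolts L_c = 71 − 33/2 = 54.5, R_n = min(1.2×54.5×8×450, 2.4×30×8×450) = 235.44 kN/bolt; interior L_c = 94 − 33 = 61, R_n = 259.2 kN/bolt. φR_n = 0.75 × (2×235.44 + 8×259.2) = 1908.4 kN.
Block shear: shear path 2×[71+4×94] = 2×447 mm, A_gv = 7152, A_nv = 2×(447 − 4.5×35)×8 = 4632 mm²; tension across gage: (108 − 1×35)×8 = 584 mm². R_n = min(0.6×450×4632, 0.6×300×7152) + 1.0×450×584 = min(1250.6, 1287.4) + 262.8 = 1513.4 kN. φR_n = 0.75 × 1513.4 = 1135.1 kN.
Governing: min(2486.4, 1908.4, 1135.1) = 1135.1 kN → block shear.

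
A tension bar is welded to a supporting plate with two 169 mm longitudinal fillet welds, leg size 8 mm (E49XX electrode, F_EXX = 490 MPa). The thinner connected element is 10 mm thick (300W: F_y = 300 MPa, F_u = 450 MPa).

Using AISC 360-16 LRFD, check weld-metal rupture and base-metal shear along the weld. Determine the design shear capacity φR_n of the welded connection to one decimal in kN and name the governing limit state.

Weld metal: throat = 0.707×8 = 5.656 mm, L = 2×169 = 338 mm. φR_n = 0.75 × 0.6 × 490 × 5.656 × 338 = 421.5 kN.
Base metal shear (10 mm plate): yield φR_n = 1.0×0.6×300×10×338 = 608.4 kN; rupture φR_n = 0.75×0.6×450×10×338 = 684.5 kN; take 608.4 kN (yield).
Governing: min(421.5, 608.4) = 421.5 kN → weld metal.

421.5 kN (weld metal governs)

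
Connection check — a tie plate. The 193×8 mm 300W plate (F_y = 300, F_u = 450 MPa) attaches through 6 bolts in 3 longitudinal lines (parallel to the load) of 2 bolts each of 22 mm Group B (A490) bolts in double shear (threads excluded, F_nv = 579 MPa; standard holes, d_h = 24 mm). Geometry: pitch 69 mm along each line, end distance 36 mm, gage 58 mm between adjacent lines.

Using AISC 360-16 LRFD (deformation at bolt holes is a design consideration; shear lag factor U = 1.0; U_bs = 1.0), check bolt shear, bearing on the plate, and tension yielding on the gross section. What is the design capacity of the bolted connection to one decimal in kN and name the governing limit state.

Bolt shear: A_b = π(22)²/4 = 380.13 mm². φR_n = 0.75 × 579 × 380.13 × 6 × 2 = 1980.9 kN.
Bearing (8 mm plate, F_u = 450 MPa): end bolts L_c = 36 − 24/2 = 24, R_n = min(1.2×24×8×450, 2.4×22×8×450) = 103.68 kN/bolt; interior L_c = 69 − 24 = 45, R_n = 190.08 kN/bolt. φR_n = 0.75 × (3×103.68 + 3×190.08) = 661.0 kN.
Tension yield (gross): A_g = 193×8 = 1544 mm². φR_n = 0.90 × 300 × 1544 = 416.9 kN.
Governing: min(1980.9, 661.0, 416.9) = 416.9 kN → gross-section yield.

416.9 kN (gross-section yield governs)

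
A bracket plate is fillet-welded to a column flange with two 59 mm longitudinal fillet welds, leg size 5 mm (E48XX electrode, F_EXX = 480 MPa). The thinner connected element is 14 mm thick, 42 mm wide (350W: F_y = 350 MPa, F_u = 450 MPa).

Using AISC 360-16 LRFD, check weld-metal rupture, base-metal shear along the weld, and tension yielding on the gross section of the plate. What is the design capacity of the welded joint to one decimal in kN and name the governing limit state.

90.1 kN (weld metal governs)

Weld metal: throat = 0.707×5 = 3.535 mm, L = 2×59 = 118 mm. φR_n = 0.75 × 0.6 × 480 × 3.535 × 118 = 90.1 kN.
Base metal shear (14 mm plate): yield φR_n = 1.0×0.6×350×14×118 = 346.9 kN; rupture φR_n = 0.75×0.6×450×14×118 = 334.5 kN; take 334.5 kN (rupture).
Tension yield (gross): A_g = 42×14 = 588 mm². φR_n = 0.90 × 350 × 588 = 185.2 kN.
Governing: min(90.1, 334.5, 185.2) = 90.1 kN → weld metal.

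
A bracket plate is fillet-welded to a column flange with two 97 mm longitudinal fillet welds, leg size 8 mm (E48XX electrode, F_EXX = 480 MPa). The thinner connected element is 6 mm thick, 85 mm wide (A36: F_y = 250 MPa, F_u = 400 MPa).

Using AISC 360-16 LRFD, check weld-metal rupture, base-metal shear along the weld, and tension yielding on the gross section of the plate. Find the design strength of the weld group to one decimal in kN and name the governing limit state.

Weld metal: throat = 0.707×8 = 5.656 mm, L = 2×97 = 194 mm. φR_n = 0.75 × 0.6 × 480 × 5.656 × 194 = 237.0 kN.
Base metal shear (6 mm plate): yield φR_n = 1.0×0.6×250×6×194 = 174.6 kN; rupture φR_n = 0.75×0.6×400×6×194 = 209.5 kN; take 174.6 kN (yield).
Tension yield (gross): A_g = 85×6 = 510 mm². φR_n = 0.90 × 250 × 510 = 114.8 kN.
Governing: min(237.0, 174.6, 114.8) = 114.8 kN → gross-section yield.

114.8 kN (gross-section yield governs)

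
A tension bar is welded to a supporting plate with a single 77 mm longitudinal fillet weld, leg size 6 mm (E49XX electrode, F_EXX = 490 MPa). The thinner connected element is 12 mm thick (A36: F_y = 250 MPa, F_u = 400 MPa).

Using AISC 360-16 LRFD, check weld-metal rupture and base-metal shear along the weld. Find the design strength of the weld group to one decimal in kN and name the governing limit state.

72.0 kN (weld metal governs)

Weld metal: throat = 0.707×6 = 4.242 mm, L = 77 mm. φR_n = 0.75 × 0.6 × 490 × 4.242 × 77 = 72.0 kN.
Base metal shear (12 mm plate): yield φR_n = 1.0×0.6×250×12×77 = 138.6 kN; rupture φR_n = 0.75×0.6×400×12×77 = 166.3 kN; take 138.6 kN (yield).
Governing: min(72.0, 138.6) = 72.0 kN → weld metal.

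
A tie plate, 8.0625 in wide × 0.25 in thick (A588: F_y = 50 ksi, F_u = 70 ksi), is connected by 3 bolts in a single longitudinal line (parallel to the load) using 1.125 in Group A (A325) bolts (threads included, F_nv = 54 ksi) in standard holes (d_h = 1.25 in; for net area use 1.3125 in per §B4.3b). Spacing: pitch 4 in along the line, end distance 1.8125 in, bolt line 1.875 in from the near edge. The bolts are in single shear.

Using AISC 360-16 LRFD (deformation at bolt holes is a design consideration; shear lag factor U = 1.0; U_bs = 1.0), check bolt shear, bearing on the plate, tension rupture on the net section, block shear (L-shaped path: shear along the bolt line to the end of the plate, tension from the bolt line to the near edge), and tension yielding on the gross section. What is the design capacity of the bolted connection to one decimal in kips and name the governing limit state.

67.4 kips (block shear governs)

Bolt shear: A_b = π(1.125)²/4 = 0.99402 in². φR_n = 0.75 × 54 × 0.99402 × 3 × 1 = 120.8 kips.
Bearing (0.25 in plate, F_u = 70 ksi): end bolts L_c = 1.8125 − 1.25/2 = 1.1875, R_n = min(1.2×1.1875×0.25×70, 2.4×1.125×0.25×70) = 24.938 kips/bolt; interior L_c = 4 − 1.25 = 2.75, R_n = 47.25 kips/bolt. φR_n = 0.75 × (1×24.938 + 2×47.25) = 89.6 kips.
Tension rupture (net): A_n = (8.0625 − 1×1.3125)×0.25 = 1.6875 in² (U = 1.0, A_e = A_n). φR_n = 0.75 × 70 × 1.6875 = 88.6 kips.
Block shear: shear path 1×[1.8125+2×4] = 1×9.8125 in, A_gv = 2.4531, A_nv = 1×(9.8125 − 2.5×1.3125)×0.25 = 1.6328 in²; tension to near edge: (1.875 − 0.5×1.3125)×0.25 = 0.30469 in². R_n = min(0.6×70×1.6328, 0.6×50×2.4531) + 1.0×70×0.30469 = min(68.578, 73.593) + 21.328 = 89.906 kips. φR_n = 0.75 × 89.906 = 67.4 kips.
Tension yield (gross): A_g = 8.0625×0.25 = 2.0156 in². φR_n = 0.90 × 50 × 2.0156 = 90.7 kips.
Governing: min(120.8, 89.6, 88.6, 67.4, 90.7) = 67.4 kips → block shear.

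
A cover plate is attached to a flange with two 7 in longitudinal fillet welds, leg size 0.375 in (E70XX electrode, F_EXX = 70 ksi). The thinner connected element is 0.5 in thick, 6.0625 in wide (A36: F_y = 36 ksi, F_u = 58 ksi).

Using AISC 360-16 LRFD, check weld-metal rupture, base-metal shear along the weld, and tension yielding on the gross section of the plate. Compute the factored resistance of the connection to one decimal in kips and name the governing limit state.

98.2 kips (gross-section yield governs)

Weld metal: throat = 0.707×0.375 = 0.26513 in, L = 2×7 = 14 in. φR_n = 0.75 × 0.6 × 70 × 0.26513 × 14 = 116.9 kips.
Base metal shear (0.5 in plate): yield φR_n = 1.0×0.6×36×0.5×14 = 151.2 kips; rupture φR_n = 0.75×0.6×58×0.5×14 = 182.7 kips; take 151.2 kips (yield).
Tension yield (gross): A_g = 6.0625×0.5 = 3.0313 in². φR_n = 0.90 × 36 × 3.0313 = 98.2 kips.
Governing: min(116.9, 151.2, 98.2) = 98.2 kips → gross-section yield.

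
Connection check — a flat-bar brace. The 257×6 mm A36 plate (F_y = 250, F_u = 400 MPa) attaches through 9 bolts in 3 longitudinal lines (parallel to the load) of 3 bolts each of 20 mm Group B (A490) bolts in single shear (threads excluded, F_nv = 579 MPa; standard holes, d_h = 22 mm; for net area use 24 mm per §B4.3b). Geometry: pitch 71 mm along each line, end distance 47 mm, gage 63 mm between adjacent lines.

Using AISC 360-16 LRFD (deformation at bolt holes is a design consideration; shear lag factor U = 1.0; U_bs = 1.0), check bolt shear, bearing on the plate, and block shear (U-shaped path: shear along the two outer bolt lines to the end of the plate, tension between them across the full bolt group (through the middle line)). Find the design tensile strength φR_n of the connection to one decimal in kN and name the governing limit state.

Bolt shear: A_b = π(20)²/4 = 314.16 mm². φR_n = 0.75 × 579 × 314.16 × 9 × 1 = 1227.8 kN.
Bearing (6 mm plate, F_u = 400 MPa): end bolts L_c = 47 − 22/2 = 36, R_n = min(1.2×36×6×400, 2.4×20×6×400) = 103.68 kN/bolt; interior L_c = 71 − 22 = 49, R_n = 115.2 kN/bolt. φR_n = 0.75 × (3×103.68 + 6×115.2) = 751.7 kN.
Block shear: shear path 2×[47+2×71] = 2×189 mm, A_gv = 2268, A_nv = 2×(189 − 2.5×24)×6 = 1548 mm²; tension across gage: (126 − 2×24)×6 = 468 mm². R_n = min(0.6×400×1548, 0.6×250×2268) + 1.0×400×468 = min(371.52, 340.2) + 187.2 = 527.4 kN. φR_n = 0.75 × 527.4 = 395.6 kN.
Governing: min(1227.8, 751.7, 395.6) = 395.6 kN → block shear.

395.6 kN (block shear governs)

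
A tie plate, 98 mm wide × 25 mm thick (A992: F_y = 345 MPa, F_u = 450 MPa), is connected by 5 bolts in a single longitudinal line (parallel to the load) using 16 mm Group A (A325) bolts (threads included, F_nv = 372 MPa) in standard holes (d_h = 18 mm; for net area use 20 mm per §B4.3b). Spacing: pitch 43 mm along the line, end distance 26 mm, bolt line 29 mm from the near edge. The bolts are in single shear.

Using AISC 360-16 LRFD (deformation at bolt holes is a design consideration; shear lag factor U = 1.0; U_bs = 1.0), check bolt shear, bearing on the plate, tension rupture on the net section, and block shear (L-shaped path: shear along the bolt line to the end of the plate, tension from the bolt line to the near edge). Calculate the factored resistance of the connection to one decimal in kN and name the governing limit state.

280.5 kN (bolt shear governs)

Bolt shear: A_b = π(16)²/4 = 201.06 mm². φR_n = 0.75 × 372 × 201.06 × 5 × 1 = 280.5 kN.
Bearing (25 mm plate, F_u = 450 MPa): end bolts L_c = 26 − 18/2 = 17, R_n = min(1.2×17×25×450, 2.4×16×25×450) = 229.5 kN/bolt; interior L_c = 43 − 18 = 25, R_n = 337.5 kN/bolt. φR_n = 0.75 × (1×229.5 + 4×337.5) = 1184.6 kN.
Tension rupture (net): A_n = (98 − 1×20)×25 = 1950 mm² (U = 1.0, A_e = A_n). φR_n = 0.75 × 450 × 1950 = 658.1 kN.
Block shear: shear path 1×[26+4×43] = 1×198 mm, A_gv = 4950, A_nv = 1×(198 − 4.5×20)×25 = 2700 mm²; tension to near edge: (29 − 0.5×20)×25 = 475 mm². R_n = min(0.6×450×2700, 0.6×345×4950) + 1.0×450×475 = min(729, 1024.7) + 213.75 = 942.75 kN. φR_n = 0.75 × 942.75 = 707.1 kN.
Governing: min(280.5, 1184.6, 658.1, 707.1) = 280.5 kN → bolt shear.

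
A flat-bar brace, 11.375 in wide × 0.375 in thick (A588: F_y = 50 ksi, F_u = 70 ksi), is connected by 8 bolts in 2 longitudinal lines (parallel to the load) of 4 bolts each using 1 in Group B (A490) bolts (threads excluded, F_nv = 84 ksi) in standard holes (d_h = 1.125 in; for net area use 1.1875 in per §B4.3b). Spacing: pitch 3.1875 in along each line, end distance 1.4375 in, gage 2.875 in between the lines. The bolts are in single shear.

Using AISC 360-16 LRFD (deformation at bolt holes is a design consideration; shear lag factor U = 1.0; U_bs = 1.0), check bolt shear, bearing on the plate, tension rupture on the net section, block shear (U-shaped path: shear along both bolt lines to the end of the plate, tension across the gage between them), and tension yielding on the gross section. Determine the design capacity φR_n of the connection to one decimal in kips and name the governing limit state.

177.2 kips (net-section rupture governs)

Bolt shear: A_b = π(1)²/4 = 0.7854 in². φR_n = 0.75 × 84 × 0.7854 × 8 × 1 = 395.8 kips.
Bearing (0.375 in plate, F_u = 70 ksi): end bolts L_c = 1.4375 − 1.125/2 = 0.875, R_n = min(1.2×0.875×0.375×70, 2.4×1×0.375×70) = 27.563 kips/bolt; interior L_c = 3.1875 − 1.125 = 2.0625, R_n = 63 kips/bolt. φR_n = 0.75 × (2×27.563 + 6×63) = 324.8 kips.
Tension rupture (net): A_n = (11.375 − 2×1.1875)×0.375 = 3.375 in² (U = 1.0, A_e = A_n). φR_n = 0.75 × 70 × 3.375 = 177.2 kips.
Block shear: shear path 2×[1.4375+3×3.1875] = 2×11 in, A_gv = 8.25, A_nv = 2×(11 − 3.5×1.1875)×0.375 = 5.1328 in²; tension across gage: (2.875 − 1×1.1875)×0.375 = 0.63281 in². R_n = min(0.6×70×5.1328, 0.6×50×8.25) + 1.0×70×0.63281 = min(215.58, 247.5) + 44.297 = 259.88 kips. φR_n = 0.75 × 259.88 = 194.9 kips.
Tension yield (gross): A_g = 11.375×0.375 = 4.2656 in². φR_n = 0.90 × 50 × 4.2656 = 192.0 kips.
Governing: min(395.8, 324.8, 177.2, 194.9, 192.0) = 177.2 kips → net-section rupture.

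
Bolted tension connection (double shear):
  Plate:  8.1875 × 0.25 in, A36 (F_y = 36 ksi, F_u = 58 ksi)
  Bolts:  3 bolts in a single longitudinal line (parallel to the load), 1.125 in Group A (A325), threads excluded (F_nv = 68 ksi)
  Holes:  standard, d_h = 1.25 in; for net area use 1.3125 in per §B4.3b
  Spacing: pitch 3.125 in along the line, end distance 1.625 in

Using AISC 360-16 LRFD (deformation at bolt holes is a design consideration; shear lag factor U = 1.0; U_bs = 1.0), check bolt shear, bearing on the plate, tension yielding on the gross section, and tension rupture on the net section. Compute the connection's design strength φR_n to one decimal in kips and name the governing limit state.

Bolt shear: A_b = π(1.125)²/4 = 0.99402 in². φR_n = 0.75 × 68 × 0.99402 × 3 × 2 = 304.2 kips.
Bearing (0.25 in plate, F_u = 58 ksi): end bolts L_c = 1.625 − 1.25/2 = 1, R_n = min(1.2×1×0.25×58, 2.4×1.125×0.25×58) = 17.4 kips/bolt; interior L_c = 3.125 − 1.25 = 1.875, R_n = 32.625 kips/bolt. φR_n = 0.75 × (1×17.4 + 2×32.625) = 62.0 kips.
Tension yield (gross): A_g = 8.1875×0.25 = 2.0469 in². φR_n = 0.90 × 36 × 2.0469 = 66.3 kips.
Tension rupture (net): A_n = (8.1875 − 1×1.3125)×0.25 = 1.7188 in² (U = 1.0, A_e = A_n). φR_n = 0.75 × 58 × 1.7188 = 74.8 kips.
Governing: min(304.2, 62.0, 66.3, 74.8) = 62.0 kips → bearing.

62.0 kips (bearing governs)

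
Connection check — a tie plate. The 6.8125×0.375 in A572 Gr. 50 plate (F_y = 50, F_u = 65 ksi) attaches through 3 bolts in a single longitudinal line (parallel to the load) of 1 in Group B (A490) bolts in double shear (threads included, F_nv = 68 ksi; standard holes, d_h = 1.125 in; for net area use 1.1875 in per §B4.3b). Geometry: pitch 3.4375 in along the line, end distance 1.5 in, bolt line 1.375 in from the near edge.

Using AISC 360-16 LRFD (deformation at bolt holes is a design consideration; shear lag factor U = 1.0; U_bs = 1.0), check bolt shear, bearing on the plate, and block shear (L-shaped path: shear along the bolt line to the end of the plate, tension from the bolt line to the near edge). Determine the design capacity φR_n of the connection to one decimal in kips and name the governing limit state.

Bolt shear: A_b = π(1)²/4 = 0.7854 in². φR_n = 0.75 × 68 × 0.7854 × 3 × 2 = 240.3 kips.
Bearing (0.375 in plate, F_u = 65 ksi): end bolts L_c = 1.5 − 1.125/2 = 0.9375, R_n = min(1.2×0.9375×0.375×65, 2.4×1×0.375×65) = 27.422 kips/bolt; interior L_c = 3.4375 − 1.125 = 2.3125, R_n = 58.5 kips/bolt. φR_n = 0.75 × (1×27.422 + 2×58.5) = 108.3 kips.
Block shear: shear path 1×[1.5+2×3.4375] = 1×8.375 in, A_gv = 3.1406, A_nv = 1×(8.375 − 2.5×1.1875)×0.375 = 2.0273 in²; tension to near edge: (1.375 − 0.5×1.1875)×0.375 = 0.29297 in². R_n = min(0.6×65×2.0273, 0.6×50×3.1406) + 1.0×65×0.29297 = min(79.065, 94.218) + 19.043 = 98.108 kips. φR_n = 0.75 × 98.108 = 73.6 kips.
Governing: min(240.3, 108.3, 73.6) = 73.6 kips → block shear.

73.6 kips (block shear governs)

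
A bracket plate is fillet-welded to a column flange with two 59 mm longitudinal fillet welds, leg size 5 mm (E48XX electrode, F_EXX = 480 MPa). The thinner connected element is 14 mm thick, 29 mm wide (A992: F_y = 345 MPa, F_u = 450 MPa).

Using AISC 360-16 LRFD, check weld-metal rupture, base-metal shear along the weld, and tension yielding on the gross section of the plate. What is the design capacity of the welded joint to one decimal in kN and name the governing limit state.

90.1 kN (weld metal governs)

Weld metal: throat = 0.707×5 = 3.535 mm, L = 2×59 = 118 mm. φR_n = 0.75 × 0.6 × 480 × 3.535 × 118 = 90.1 kN.
Base metal shear (14 mm plate): yield φR_n = 1.0×0.6×345×14×118 = 342.0 kN; rupture φR_n = 0.75×0.6×450×14×118 = 334.5 kN; take 334.5 kN (rupture).
Tension yield (gross): A_g = 29×14 = 406 mm². φR_n = 0.90 × 345 × 406 = 126.1 kN.
Governing: min(90.1, 334.5, 126.1) = 90.1 kN → weld metal.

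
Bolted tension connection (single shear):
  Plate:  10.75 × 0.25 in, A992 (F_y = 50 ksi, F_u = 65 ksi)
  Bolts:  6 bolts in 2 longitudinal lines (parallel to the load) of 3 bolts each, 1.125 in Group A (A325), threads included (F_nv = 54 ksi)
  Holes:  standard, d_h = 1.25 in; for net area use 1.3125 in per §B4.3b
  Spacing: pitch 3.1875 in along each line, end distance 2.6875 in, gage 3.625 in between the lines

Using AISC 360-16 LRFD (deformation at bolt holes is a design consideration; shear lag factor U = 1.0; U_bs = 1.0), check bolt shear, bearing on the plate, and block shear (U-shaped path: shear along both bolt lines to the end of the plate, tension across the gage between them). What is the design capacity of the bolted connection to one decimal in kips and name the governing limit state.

112.7 kips (block shear governs)

Bolt shear: A_b = π(1.125)²/4 = 0.99402 in². φR_n = 0.75 × 54 × 0.99402 × 6 × 1 = 241.5 kips.
Bearing (0.25 in plate, F_u = 65 ksi): end bolts L_c = 2.6875 − 1.25/2 = 2.0625, R_n = min(1.2×2.0625×0.25×65, 2.4×1.125×0.25×65) = 40.219 kips/bolt; interior L_c = 3.1875 − 1.25 = 1.9375, R_n = 37.781 kips/bolt. φR_n = 0.75 × (2×40.219 + 4×37.781) = 173.7 kips.
Block shear: shear path 2×[2.6875+2×3.1875] = 2×9.0625 in, A_gv = 4.5313, A_nv = 2×(9.0625 − 2.5×1.3125)×0.25 = 2.8906 in²; tension across gage: (3.625 − 1×1.3125)×0.25 = 0.57813 in². R_n = min(0.6×65×2.8906, 0.6×50×4.5313) + 1.0×65×0.57813 = min(112.73, 135.94) + 37.578 = 150.31 kips. φR_n = 0.75 × 150.31 = 112.7 kips.
Governing: min(241.5, 173.7, 112.7) = 112.7 kips → block shear.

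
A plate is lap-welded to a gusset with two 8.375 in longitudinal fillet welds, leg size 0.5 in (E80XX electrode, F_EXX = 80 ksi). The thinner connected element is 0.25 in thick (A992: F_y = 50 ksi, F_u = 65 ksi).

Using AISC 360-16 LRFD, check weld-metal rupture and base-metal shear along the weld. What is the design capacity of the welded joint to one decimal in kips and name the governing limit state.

Weld metal: throat = 0.707×0.5 = 0.3535 in, L = 2×8.375 = 16.75 in. φR_n = 0.75 × 0.6 × 80 × 0.3535 × 16.75 = 213.2 kips.
Base metal shear (0.25 in plate): yield φR_n = 1.0×0.6×50×0.25×16.75 = 125.6 kips; rupture φR_n = 0.75×0.6×65×0.25×16.75 = 122.5 kips; take 122.5 kips (rupture).
Governing: min(213.2, 122.5) = 122.5 kips → base-metal shear.

122.5 kips (base-metal shear governs)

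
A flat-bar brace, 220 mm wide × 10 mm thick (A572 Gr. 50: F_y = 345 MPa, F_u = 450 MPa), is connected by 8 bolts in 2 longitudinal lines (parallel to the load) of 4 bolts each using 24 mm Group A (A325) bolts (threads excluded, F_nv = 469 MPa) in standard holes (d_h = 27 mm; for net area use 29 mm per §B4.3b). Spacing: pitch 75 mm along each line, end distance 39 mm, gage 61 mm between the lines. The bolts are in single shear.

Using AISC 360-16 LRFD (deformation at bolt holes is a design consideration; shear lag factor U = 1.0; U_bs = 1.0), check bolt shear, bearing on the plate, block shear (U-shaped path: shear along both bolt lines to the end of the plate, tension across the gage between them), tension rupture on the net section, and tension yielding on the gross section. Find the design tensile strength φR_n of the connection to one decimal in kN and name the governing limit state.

Bolt shear: A_b = π(24)²/4 = 452.39 mm². φR_n = 0.75 × 469 × 452.39 × 8 × 1 = 1273.0 kN.
Bearing (10 mm plate, F_u = 450 MPa): end bolts L_c = 39 − 27/2 = 25.5, R_n = min(1.2×25.5×10×450, 2.4×24×10×450) = 137.7 kN/bolt; interior L_c = 75 − 27 = 48, R_n = 259.2 kN/bolt. φR_n = 0.75 × (2×137.7 + 6×259.2) = 1373.0 kN.
Block shear: shear path 2×[39+3×75] = 2×264 mm, A_gv = 5280, A_nv = 2×(264 − 3.5×29)×10 = 3250 mm²; tension across gage: (61 − 1×29)×10 = 320 mm². R_n = min(0.6×450×3250, 0.6×345×5280) + 1.0×450×320 = min(877.5, 1093) + 144 = 1021.5 kN. φR_n = 0.75 × 1021.5 = 766.1 kN.
Tension rupture (net): A_n = (220 − 2×29)×10 = 1620 mm² (U = 1.0, A_e = A_n). φR_n = 0.75 × 450 × 1620 = 546.8 kN.
Tension yield (gross): A_g = 220×10 = 2200 mm². φR_n = 0.90 × 345 × 2200 = 683.1 kN.
Governing: min(1273.0, 1373.0, 766.1, 546.8, 683.1) = 546.8 kN → net-section rupture.

546.8 kN (net-section rupture governs)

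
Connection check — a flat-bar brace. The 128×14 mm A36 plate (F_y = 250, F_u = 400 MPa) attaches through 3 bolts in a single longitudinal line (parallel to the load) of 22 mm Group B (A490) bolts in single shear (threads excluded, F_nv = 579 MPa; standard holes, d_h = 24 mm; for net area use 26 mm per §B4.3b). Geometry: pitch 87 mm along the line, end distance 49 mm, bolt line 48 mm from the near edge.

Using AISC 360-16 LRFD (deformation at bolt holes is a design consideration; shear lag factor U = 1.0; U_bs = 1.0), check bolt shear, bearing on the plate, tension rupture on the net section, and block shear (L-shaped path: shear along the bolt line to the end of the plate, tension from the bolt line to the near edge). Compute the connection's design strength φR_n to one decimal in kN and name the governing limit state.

Bolt shear: A_b = π(22)²/4 = 380.13 mm². φR_n = 0.75 × 579 × 380.13 × 3 × 1 = 495.2 kN.
Bearing (14 mm plate, F_u = 400 MPa): end bolts L_c = 49 − 24/2 = 37, R_n = min(1.2×37×14×400, 2.4×22×14×400) = 248.64 kN/bolt; interior L_c = 87 − 24 = 63, R_n = 295.68 kN/bolt. φR_n = 0.75 × (1×248.64 + 2×295.68) = 630.0 kN.
Tension rupture (net): A_n = (128 − 1×26)×14 = 1428 mm² (U = 1.0, A_e = A_n). φR_n = 0.75 × 400 × 1428 = 428.4 kN.
Block shear: shear path 1×[49+2×87] = 1×223 mm, A_gv = 3122, A_nv = 1×(223 − 2.5×26)×14 = 2212 mm²; tension to near edge: (48 − 0.5×26)×14 = 490 mm². R_n = min(0.6×400×2212, 0.6×250×3122) + 1.0×400×490 = min(530.88, 468.3) + 196 = 664.3 kN. φR_n = 0.75 × 664.3 = 498.2 kN.
Governing: min(495.2, 630.0, 428.4, 498.2) = 428.4 kN → net-section rupture.

428.4 kN (net-section rupture governs)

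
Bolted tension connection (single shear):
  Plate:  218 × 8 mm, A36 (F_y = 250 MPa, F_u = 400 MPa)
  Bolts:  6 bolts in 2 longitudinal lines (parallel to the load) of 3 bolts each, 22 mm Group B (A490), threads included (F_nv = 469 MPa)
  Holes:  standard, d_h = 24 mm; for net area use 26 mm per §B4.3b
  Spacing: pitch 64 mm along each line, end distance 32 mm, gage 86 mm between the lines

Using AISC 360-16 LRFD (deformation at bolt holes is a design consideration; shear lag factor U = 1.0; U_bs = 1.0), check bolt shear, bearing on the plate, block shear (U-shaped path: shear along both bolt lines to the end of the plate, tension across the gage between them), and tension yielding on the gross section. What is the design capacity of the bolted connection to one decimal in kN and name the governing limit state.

392.4 kN (gross-section yield governs)

Bolt shear: A_b = π(22)²/4 = 380.13 mm². φR_n = 0.75 × 469 × 380.13 × 6 × 1 = 802.3 kN.
Bearing (8 mm plate, F_u = 400 MPa): end bolts L_c = 32 − 24/2 = 20, R_n = min(1.2×20×8×400, 2.4×22×8×400) = 76.8 kN/bolt; interior L_c = 64 − 24 = 40, R_n = 153.6 kN/bolt. φR_n = 0.75 × (2×76.8 + 4×153.6) = 576.0 kN.
Block shear: shear path 2×[32+2×64] = 2×160 mm, A_gv = 2560, A_nv = 2×(160 − 2.5×26)×8 = 1520 mm²; tension across gage: (86 − 1×26)×8 = 480 mm². R_n = min(0.6×400×1520, 0.6×250×2560) + 1.0×400×480 = min(364.8, 384) + 192 = 556.8 kN. φR_n = 0.75 × 556.8 = 417.6 kN.
Tension yield (gross): A_g = 218×8 = 1744 mm². φR_n = 0.90 × 250 × 1744 = 392.4 kN.
Governing: min(802.3, 576.0, 417.6, 392.4) = 392.4 kN → gross-section yield.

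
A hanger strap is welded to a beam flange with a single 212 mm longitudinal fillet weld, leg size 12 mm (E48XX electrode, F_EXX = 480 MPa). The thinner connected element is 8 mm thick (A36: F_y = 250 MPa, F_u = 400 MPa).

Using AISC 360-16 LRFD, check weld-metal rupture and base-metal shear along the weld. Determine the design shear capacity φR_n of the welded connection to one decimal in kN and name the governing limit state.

254.4 kN (base-metal shear governs)

Weld metal: throat = 0.707×12 = 8.484 mm, L = 212 mm. φR_n = 0.75 × 0.6 × 480 × 8.484 × 212 = 388.5 kN.
Base metal shear (8 mm plate): yield φR_n = 1.0×0.6×250×8×212 = 254.4 kN; rupture φR_n = 0.75×0.6×400×8×212 = 305.3 kN; take 254.4 kN (yield).
Governing: min(388.5, 254.4) = 254.4 kN → base-metal shear.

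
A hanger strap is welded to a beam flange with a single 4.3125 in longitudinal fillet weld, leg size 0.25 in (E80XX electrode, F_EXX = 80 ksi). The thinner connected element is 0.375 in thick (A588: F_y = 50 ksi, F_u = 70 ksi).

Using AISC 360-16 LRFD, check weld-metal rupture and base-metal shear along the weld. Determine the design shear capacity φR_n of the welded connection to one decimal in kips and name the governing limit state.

Weld metal: throat = 0.707×0.25 = 0.17675 in, L = 4.3125 in. φR_n = 0.75 × 0.6 × 80 × 0.17675 × 4.3125 = 27.4 kips.
Base metal shear (0.375 in plate): yield φR_n = 1.0×0.6×50×0.375×4.3125 = 48.5 kips; rupture φR_n = 0.75×0.6×70×0.375×4.3125 = 50.9 kips; take 48.5 kips (yield).
Governing: min(27.4, 48.5) = 27.4 kips → weld metal.

27.4 kips (weld metal governs)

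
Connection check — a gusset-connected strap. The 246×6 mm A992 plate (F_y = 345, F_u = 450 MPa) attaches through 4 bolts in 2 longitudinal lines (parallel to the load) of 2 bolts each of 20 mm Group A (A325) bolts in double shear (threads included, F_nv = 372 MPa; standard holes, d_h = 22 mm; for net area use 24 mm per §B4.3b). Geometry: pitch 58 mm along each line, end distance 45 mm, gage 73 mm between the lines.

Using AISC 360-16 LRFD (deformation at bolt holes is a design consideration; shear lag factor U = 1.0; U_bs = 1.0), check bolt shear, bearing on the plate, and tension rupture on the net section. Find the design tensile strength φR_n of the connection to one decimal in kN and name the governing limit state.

340.2 kN (bearing governs)

Bolt shear: A_b = π(20)²/4 = 314.16 mm². φR_n = 0.75 × 372 × 314.16 × 4 × 2 = 701.2 kN.
Bearing (6 mm plate, F_u = 450 MPa): end bolts L_c = 45 − 22/2 = 34, R_n = min(1.2×34×6×450, 2.4×20×6×450) = 110.16 kN/bolt; interior L_c = 58 − 22 = 36, R_n = 116.64 kN/bolt. φR_n = 0.75 × (2×110.16 + 2×116.64) = 340.2 kN.
Tension rupture (net): A_n = (246 − 2×24)×6 = 1188 mm² (U = 1.0, A_e = A_n). φR_n = 0.75 × 450 × 1188 = 401.0 kN.
Governing: min(701.2, 340.2, 401.0) = 340.2 kN → bearing.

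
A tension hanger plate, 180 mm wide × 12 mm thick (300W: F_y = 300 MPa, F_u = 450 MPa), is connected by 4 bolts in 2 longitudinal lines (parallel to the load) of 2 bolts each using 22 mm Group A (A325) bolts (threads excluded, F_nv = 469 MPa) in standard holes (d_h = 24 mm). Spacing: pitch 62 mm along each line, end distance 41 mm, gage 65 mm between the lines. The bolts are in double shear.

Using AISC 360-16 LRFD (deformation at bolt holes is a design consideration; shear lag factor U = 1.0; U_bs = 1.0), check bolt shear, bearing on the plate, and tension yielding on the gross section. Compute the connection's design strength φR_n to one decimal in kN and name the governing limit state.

583.2 kN (gross-section yield governs)

Bolt shear: A_b = π(22)²/4 = 380.13 mm². φR_n = 0.75 × 469 × 380.13 × 4 × 2 = 1069.7 kN.
Bearing (12 mm plate, F_u = 450 MPa): end bolts L_c = 41 − 24/2 = 29, R_n = min(1.2×29×12×450, 2.4×22×12×450) = 187.92 kN/bolt; interior L_c = 62 − 24 = 38, R_n = 246.24 kN/bolt. φR_n = 0.75 × (2×187.92 + 2×246.24) = 651.2 kN.
Tension yield (gross): A_g = 180×12 = 2160 mm². φR_n = 0.90 × 300 × 2160 = 583.2 kN.
Governing: min(1069.7, 651.2, 583.2) = 583.2 kN → gross-section yield.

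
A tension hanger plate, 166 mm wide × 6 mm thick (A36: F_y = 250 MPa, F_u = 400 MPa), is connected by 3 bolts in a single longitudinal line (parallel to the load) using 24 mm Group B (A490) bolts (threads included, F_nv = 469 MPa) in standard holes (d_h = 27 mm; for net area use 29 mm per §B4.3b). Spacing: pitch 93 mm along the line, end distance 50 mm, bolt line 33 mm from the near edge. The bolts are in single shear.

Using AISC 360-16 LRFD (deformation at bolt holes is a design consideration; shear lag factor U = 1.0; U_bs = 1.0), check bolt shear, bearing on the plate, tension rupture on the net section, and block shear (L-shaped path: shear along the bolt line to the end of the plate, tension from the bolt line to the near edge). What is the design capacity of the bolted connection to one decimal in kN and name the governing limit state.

Bolt shear: A_b = π(24)²/4 = 452.39 mm². φR_n = 0.75 × 469 × 452.39 × 3 × 1 = 477.4 kN.
Bearing (6 mm plate, F_u = 400 MPa): end bolts L_c = 50 − 27/2 = 36.5, R_n = min(1.2×36.5×6×400, 2.4×24×6×400) = 105.12 kN/bolt; interior L_c = 93 − 27 = 66, R_n = 138.24 kN/bolt. φR_n = 0.75 × (1×105.12 + 2×138.24) = 286.2 kN.
Tension rupture (net): A_n = (166 − 1×29)×6 = 822 mm² (U = 1.0, A_e = A_n). φR_n = 0.75 × 400 × 822 = 246.6 kN.
Block shear: shear path 1×[50+2×93] = 1×236 mm, A_gv = 1416, A_nv = 1×(236 − 2.5×29)×6 = 981 mm²; tension to near edge: (33 − 0.5×29)×6 = 111 mm². R_n = min(0.6×400×981, 0.6×250×1416) + 1.0×400×111 = min(235.44, 212.4) + 44.4 = 256.8 kN. φR_n = 0.75 × 256.8 = 192.6 kN.
Governing: min(477.4, 286.2, 246.6, 192.6) = 192.6 kN → block shear.

192.6 kN (block shear governs)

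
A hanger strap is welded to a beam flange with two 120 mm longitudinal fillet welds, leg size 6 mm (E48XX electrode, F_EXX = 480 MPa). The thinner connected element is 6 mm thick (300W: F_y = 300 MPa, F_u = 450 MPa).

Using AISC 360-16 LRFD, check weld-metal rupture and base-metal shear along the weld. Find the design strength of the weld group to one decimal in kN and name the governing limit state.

Weld metal: throat = 0.707×6 = 4.242 mm, L = 2×120 = 240 mm. φR_n = 0.75 × 0.6 × 480 × 4.242 × 240 = 219.9 kN.
Base metal shear (6 mm plate): yield φR_n = 1.0×0.6×300×6×240 = 259.2 kN; rupture φR_n = 0.75×0.6×450×6×240 = 291.6 kN; take 259.2 kN (yield).
Governing: min(219.9, 259.2) = 219.9 kN → weld metal.

219.9 kN (weld metal governs)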